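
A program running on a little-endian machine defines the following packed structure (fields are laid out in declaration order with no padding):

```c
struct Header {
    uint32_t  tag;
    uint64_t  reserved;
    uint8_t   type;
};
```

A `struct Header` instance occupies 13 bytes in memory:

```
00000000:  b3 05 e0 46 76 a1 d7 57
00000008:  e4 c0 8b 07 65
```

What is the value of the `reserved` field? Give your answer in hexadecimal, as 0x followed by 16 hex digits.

0x078BC0E457D7A176

`reserved` follows `tag` (4 bytes), so it starts at byte offset 4 and occupies 8 bytes.
Bytes at offsets 4..11: 76 A1 D7 57 E4 C0 8B 07.
Little-endian: lowest address holds the least-significant byte.
Reassemble most-significant byte first: 07 8B C0 E4 57 D7 A1 76 → 0x078BC0E457D7A176.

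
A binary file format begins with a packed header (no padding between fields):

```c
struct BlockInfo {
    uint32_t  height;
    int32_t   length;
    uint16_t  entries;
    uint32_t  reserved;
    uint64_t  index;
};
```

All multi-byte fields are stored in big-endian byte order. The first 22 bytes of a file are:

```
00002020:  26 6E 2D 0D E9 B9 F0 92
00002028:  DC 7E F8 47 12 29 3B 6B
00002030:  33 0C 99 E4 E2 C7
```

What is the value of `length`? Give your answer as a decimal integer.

`length` follows `height` (4 bytes), so it starts at byte offset 4 and occupies 4 bytes.
Bytes at offsets 4..7: E9 B9 F0 92.
In big-endian order the high byte comes first in memory.
The bytes are already most-significant first: 0xE9B9F092.
Top bit is set, so as a signed 32-bit value this is 0xE9B9F092 − 2^32 = -373690222.

-373690222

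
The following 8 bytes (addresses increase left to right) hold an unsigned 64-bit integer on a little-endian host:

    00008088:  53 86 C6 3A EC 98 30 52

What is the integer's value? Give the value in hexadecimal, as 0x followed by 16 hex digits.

0x523098EC3AC68653

Little-endian stores the least-significant byte at the lowest address.
Reassemble most-significant byte first: 52 30 98 EC 3A C6 86 53 → 0x523098EC3AC68653.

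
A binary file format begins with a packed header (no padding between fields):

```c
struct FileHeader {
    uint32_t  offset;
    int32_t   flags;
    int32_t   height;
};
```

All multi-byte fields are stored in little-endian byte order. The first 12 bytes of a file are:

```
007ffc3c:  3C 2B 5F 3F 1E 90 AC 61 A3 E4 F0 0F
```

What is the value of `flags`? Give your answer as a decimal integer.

1638699038

`flags` follows `offset` (4 bytes), so it starts at byte offset 4 and occupies 4 bytes.
Bytes at offsets 4..7: 1E 90 AC 61.
In little-endian order the low byte comes first in memory.
Reassemble most-significant byte first: 61 AC 90 1E → 0x61AC901E.
0x61AC901E = 1638699038.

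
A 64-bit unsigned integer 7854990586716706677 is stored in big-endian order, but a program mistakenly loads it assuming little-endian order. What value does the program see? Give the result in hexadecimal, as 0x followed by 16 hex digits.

7854990586716706677 in 64-bit hexadecimal is 0x6D02885233495775.
Stored big-endian, the bytes at ascending addresses are 6D 02 88 52 33 49 57 75.
Read back as little-endian, the first byte is least significant, giving 0x755749335288026D.

0x755749335288026D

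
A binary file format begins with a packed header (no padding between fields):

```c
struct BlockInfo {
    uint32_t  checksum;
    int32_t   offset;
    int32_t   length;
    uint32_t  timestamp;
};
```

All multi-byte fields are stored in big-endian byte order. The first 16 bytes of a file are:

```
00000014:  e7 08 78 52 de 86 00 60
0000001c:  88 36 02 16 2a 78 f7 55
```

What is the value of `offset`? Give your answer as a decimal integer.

-561643424

`offset` follows `checksum` (4 bytes), so it starts at byte offset 4 and occupies 4 bytes.
Bytes at offsets 4..7: DE 86 00 60.
In big-endian order the high byte comes first in memory.
The bytes are already most-significant first: 0xDE860060.
Top bit is set, so as a signed 32-bit value this is 0xDE860060 − 2^32 = -561643424.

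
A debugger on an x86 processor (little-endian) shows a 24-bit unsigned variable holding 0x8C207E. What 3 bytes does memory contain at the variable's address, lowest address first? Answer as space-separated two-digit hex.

Split into bytes (most-significant first): 8C 20 7E.
In little-endian order the low byte comes first in memory.
So at ascending addresses the bytes are 7E 20 8C.

7E 20 8C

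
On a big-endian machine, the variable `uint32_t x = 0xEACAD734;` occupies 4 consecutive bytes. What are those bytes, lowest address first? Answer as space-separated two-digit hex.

Split into bytes (most-significant first): EA CA D7 34.
In big-endian order the high byte comes first in memory.
So the memory order matches the most-significant-first order: EA CA D7 34.

EA CA D7 34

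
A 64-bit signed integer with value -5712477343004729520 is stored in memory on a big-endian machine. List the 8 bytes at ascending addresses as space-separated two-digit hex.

Two's complement of -5712477343004729520 in 64 bits: 5712477343004729520 = 0x4F46CBE0A143A0B0; invert → 0xB0B9341F5EBC5F4F; add 1 → 0xB0B9341F5EBC5F50.
Split into bytes (most-significant first): B0 B9 34 1F 5E BC 5F 50.
Big-endian stores the most-significant byte at the lowest address.
So the memory order matches the most-significant-first order: B0 B9 34 1F 5E BC 5F 50.

B0 B9 34 1F 5E BC 5F 50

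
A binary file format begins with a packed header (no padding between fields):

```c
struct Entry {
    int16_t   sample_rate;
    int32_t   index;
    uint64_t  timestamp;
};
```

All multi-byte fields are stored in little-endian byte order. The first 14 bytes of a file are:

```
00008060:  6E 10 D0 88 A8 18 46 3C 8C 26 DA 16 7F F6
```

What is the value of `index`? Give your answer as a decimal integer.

413698256

`index` follows `sample_rate` (2 bytes), so it starts at byte offset 2 and occupies 4 bytes.
Bytes at offsets 2..5: D0 88 A8 18.
Little-endian stores the least-significant byte at the lowest address.
Reassemble most-significant byte first: 18 A8 88 D0 → 0x18A888D0.
0x18A888D0 = 413698256.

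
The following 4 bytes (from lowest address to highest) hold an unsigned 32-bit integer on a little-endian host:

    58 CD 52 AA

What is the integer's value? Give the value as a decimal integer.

2857553240

In little-endian order the low byte comes first in memory.
Reassemble most-significant byte first: AA 52 CD 58 → 0xAA52CD58.
0xAA52CD58 = 2857553240.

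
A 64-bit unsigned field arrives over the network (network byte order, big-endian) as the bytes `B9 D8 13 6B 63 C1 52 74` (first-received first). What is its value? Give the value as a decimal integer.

13391474843942212212

In big-endian order the high byte comes first in memory.
The bytes are already most-significant first: 0xB9D8136B63C15274.
0xB9D8136B63C15274 = 13391474843942212212.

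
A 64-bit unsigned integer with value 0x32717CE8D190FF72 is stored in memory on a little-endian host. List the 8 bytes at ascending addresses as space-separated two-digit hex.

Split into bytes (most-significant first): 32 71 7C E8 D1 90 FF 72.
Little-endian stores the least-significant byte at the lowest address.
So at ascending addresses the bytes are 72 FF 90 D1 E8 7C 71 32.

72 FF 90 D1 E8 7C 71 32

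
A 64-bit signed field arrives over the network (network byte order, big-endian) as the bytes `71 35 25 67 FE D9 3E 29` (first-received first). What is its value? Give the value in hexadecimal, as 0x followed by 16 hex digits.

0x71352567FED93E29

Big-endian stores the most-significant byte at the lowest address.
The bytes are already most-significant first: 0x71352567FED93E29.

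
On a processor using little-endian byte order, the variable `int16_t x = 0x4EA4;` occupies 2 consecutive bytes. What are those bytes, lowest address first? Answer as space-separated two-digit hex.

A4 4E

Split into bytes (most-significant first): 4E A4.
Little-endian stores the least-significant byte at the lowest address.
So at ascending addresses the bytes are A4 4E.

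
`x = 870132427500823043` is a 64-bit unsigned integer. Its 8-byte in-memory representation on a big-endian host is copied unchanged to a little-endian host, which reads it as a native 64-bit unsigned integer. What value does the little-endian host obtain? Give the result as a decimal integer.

870132427500823043 in 64-bit hexadecimal is 0x0C1354D528BC2203.
Stored big-endian, the bytes at ascending addresses are 0C 13 54 D5 28 BC 22 03.
Read back as little-endian, the first byte is least significant, giving 0x0322BC28D554130C.
0x0322BC28D554130C = 225949814885716748.

225949814885716748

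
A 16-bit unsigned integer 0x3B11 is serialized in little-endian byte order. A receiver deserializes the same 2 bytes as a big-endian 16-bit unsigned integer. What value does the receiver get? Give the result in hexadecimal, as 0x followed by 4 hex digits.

Stored little-endian, the bytes at ascending addresses are 11 3B.
Read back as big-endian, the last byte is least significant, giving 0x113B.

0x113B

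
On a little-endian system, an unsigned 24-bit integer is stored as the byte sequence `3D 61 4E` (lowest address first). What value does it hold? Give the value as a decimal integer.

5136701

In little-endian order the low byte comes first in memory.
Reassemble most-significant byte first: 4E 61 3D → 0x4E613D.
0x4E613D = 5136701.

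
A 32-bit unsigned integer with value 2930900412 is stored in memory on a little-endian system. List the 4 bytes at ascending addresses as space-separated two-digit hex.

2930900412 in hexadecimal, padded to 32 bits, is 0xAEB1FDBC.
Split into bytes (most-significant first): AE B1 FD BC.
Little-endian: lowest address holds the least-significant byte.
So at ascending addresses the bytes are BC FD B1 AE.

BC FD B1 AE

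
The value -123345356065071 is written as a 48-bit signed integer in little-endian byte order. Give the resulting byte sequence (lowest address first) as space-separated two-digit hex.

D1 F6 DD 6B D1 8F

Two's complement of -123345356065071 in 48 bits: 123345356065071 = 0x702E9422092F; invert → 0x8FD16BDDF6D0; add 1 → 0x8FD16BDDF6D1.
Split into bytes (most-significant first): 8F D1 6B DD F6 D1.
Little-endian: lowest address holds the least-significant byte.
So at ascending addresses the bytes are D1 F6 DD 6B D1 8F.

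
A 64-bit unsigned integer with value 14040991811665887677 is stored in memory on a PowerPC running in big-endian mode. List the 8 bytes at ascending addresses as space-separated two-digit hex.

14040991811665887677 in hexadecimal, padded to 64 bits, is 0xC2DB9FA90C8381BD.
Split into bytes (most-significant first): C2 DB 9F A9 0C 83 81 BD.
Big-endian: lowest address holds the most-significant byte.
So the memory order matches the most-significant-first order: C2 DB 9F A9 0C 83 81 BD.

C2 DB 9F A9 0C 83 81 BD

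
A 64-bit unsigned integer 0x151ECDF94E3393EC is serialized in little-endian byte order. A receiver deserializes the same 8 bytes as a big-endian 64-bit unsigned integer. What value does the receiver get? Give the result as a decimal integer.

Stored little-endian, the bytes at ascending addresses are EC 93 33 4E F9 CD 1E 15.
Read back as big-endian, the last byte is least significant, giving 0xEC93334EF9CD1E15.
0xEC93334EF9CD1E15 = 17047025428818894357.

17047025428818894357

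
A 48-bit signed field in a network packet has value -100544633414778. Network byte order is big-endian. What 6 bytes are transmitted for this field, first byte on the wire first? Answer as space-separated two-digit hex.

Two's complement of -100544633414778 in 48 bits: 100544633414778 = 0x5B71DF28A47A; invert → 0xA48E20D75B85; add 1 → 0xA48E20D75B86.
Split into bytes (most-significant first): A4 8E 20 D7 5B 86.
Big-endian: lowest address holds the most-significant byte.
So the memory order matches the most-significant-first order: A4 8E 20 D7 5B 86.

A4 8E 20 D7 5B 86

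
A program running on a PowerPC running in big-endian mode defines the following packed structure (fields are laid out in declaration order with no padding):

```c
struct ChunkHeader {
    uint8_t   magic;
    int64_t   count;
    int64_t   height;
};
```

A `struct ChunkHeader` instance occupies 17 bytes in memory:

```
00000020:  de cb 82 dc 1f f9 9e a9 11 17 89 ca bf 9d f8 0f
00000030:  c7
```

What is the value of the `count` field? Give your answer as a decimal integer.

`count` follows `magic` (1 byte), so it starts at byte offset 1 and occupies 8 bytes.
Bytes at offsets 1..8: CB 82 DC 1F F9 9E A9 11.
Big-endian: lowest address holds the most-significant byte.
The bytes are already most-significant first: 0xCB82DC1FF99EA911.
Top bit is set, so as a signed 64-bit value this is 0xCB82DC1FF99EA911 − 2^64 = -3782218707147773679.

-3782218707147773679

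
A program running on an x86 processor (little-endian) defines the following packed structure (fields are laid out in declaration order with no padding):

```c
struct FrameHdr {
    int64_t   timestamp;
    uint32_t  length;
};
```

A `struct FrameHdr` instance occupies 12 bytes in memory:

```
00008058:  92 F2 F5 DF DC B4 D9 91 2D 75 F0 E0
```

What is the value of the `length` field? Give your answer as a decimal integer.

3773855021

`length` follows `timestamp` (8 bytes), so it starts at byte offset 8 and occupies 4 bytes.
Bytes at offsets 8..11: 2D 75 F0 E0.
Little-endian stores the least-significant byte at the lowest address.
Reassemble most-significant byte first: E0 F0 75 2D → 0xE0F0752D.
0xE0F0752D = 3773855021.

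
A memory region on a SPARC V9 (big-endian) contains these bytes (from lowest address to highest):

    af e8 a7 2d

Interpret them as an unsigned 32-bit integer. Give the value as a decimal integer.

Big-endian: lowest address holds the most-significant byte.
The bytes are already most-significant first: 0xAFE8A72D.
0xAFE8A72D = 2951259949.

2951259949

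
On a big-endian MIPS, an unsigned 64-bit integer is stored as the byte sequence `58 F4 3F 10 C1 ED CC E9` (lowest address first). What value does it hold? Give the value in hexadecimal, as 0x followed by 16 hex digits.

In big-endian order the high byte comes first in memory.
The bytes are already most-significant first: 0x58F43F10C1EDCCE9.

0x58F43F10C1EDCCE9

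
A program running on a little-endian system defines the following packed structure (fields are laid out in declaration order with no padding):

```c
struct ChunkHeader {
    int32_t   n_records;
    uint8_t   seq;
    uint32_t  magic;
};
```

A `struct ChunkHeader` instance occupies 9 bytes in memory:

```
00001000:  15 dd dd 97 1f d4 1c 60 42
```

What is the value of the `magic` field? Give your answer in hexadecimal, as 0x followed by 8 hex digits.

`magic` follows `n_records` (4 B), `seq` (1 B), so it starts at offset 4 + 1 = 5 and occupies 4 bytes.
Bytes at offsets 5..8: D4 1C 60 42.
Little-endian: lowest address holds the least-significant byte.
Reassemble most-significant byte first: 42 60 1C D4 → 0x42601CD4.

0x42601CD4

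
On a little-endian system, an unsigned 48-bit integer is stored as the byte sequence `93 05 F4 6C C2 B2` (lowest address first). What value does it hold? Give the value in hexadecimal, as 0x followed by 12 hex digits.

Little-endian: lowest address holds the least-significant byte.
Reassemble most-significant byte first: B2 C2 6C F4 05 93 → 0xB2C26CF40593.

0xB2C26CF40593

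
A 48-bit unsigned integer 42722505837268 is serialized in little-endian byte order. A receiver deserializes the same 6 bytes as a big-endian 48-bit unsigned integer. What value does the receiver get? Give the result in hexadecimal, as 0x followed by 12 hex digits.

0xD4CAC81BDB26

42722505837268 in 48-bit hexadecimal is 0x26DB1BC8CAD4.
Stored little-endian, the bytes at ascending addresses are D4 CA C8 1B DB 26.
Read back as big-endian, the last byte is least significant, giving 0xD4CAC81BDB26.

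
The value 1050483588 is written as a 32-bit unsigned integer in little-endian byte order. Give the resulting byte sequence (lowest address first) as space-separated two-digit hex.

84 1B 9D 3E

1050483588 in hexadecimal, padded to 32 bits, is 0x3E9D1B84.
Split into bytes (most-significant first): 3E 9D 1B 84.
Little-endian: lowest address holds the least-significant byte.
So at ascending addresses the bytes are 84 1B 9D 3E.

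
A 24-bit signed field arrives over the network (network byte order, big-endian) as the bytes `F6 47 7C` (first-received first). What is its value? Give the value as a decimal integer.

In big-endian order the high byte comes first in memory.
The bytes are already most-significant first: 0xF6477C.
Top bit is set, so as a signed 24-bit value this is 0xF6477C − 2^24 = -637060.

-637060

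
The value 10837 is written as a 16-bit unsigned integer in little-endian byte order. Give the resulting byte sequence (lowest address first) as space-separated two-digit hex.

55 2A

10837 in hexadecimal, padded to 16 bits, is 0x2A55.
Split into bytes (most-significant first): 2A 55.
In little-endian order the low byte comes first in memory.
So at ascending addresses the bytes are 55 2A.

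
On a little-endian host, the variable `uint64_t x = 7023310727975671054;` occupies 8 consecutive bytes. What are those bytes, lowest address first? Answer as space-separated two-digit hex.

7023310727975671054 in hexadecimal, padded to 64 bits, is 0x6177CFE5602E150E.
Split into bytes (most-significant first): 61 77 CF E5 60 2E 15 0E.
Little-endian: lowest address holds the least-significant byte.
So at ascending addresses the bytes are 0E 15 2E 60 E5 CF 77 61.

0E 15 2E 60 E5 CF 77 61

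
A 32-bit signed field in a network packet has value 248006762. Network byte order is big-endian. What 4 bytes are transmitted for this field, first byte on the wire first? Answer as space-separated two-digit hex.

248006762 in hexadecimal, padded to 32 bits, is 0x0EC8486A.
Split into bytes (most-significant first): 0E C8 48 6A.
Big-endian: lowest address holds the most-significant byte.
So the memory order matches the most-significant-first order: 0E C8 48 6A.

0E C8 48 6A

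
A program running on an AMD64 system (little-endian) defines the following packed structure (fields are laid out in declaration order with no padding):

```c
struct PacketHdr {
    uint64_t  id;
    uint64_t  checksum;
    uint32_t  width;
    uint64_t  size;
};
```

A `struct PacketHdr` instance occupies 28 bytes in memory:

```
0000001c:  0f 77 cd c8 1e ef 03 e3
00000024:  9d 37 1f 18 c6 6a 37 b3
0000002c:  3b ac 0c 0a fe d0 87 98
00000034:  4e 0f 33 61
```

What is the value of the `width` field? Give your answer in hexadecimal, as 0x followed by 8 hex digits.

0x0A0CAC3B

`width` follows `id` (8 B), `checksum` (8 B), so it starts at offset 8 + 8 = 16 and occupies 4 bytes.
Bytes at offsets 16..19: 3B AC 0C 0A.
Little-endian stores the least-significant byte at the lowest address.
Reassemble most-significant byte first: 0A 0C AC 3B → 0x0A0CAC3B.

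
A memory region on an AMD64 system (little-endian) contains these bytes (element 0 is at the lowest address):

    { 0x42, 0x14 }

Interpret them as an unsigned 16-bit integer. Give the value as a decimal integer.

In little-endian order the low byte comes first in memory.
Reassemble most-significant byte first: 14 42 → 0x1442.
0x1442 = 5186.

5186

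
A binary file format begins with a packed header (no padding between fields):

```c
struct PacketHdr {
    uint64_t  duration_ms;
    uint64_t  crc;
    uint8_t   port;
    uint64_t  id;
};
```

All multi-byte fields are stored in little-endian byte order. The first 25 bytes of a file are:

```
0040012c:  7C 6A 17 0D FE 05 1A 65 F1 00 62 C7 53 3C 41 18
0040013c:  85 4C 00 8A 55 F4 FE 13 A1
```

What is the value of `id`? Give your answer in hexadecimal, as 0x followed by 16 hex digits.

`id` follows `duration_ms` (8 B), `crc` (8 B), `port` (1 B), so it starts at offset 8 + 8 + 1 = 17 and occupies 8 bytes.
Bytes at offsets 17..24: 4C 00 8A 55 F4 FE 13 A1.
Little-endian stores the least-significant byte at the lowest address.
Reassemble most-significant byte first: A1 13 FE F4 55 8A 00 4C → 0xA113FEF4558A004C.

0xA113FEF4558A004C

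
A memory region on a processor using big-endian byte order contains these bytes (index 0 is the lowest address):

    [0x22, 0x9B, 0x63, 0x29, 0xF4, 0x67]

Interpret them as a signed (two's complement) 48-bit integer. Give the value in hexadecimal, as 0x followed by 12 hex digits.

0x229B6329F467

In big-endian order the high byte comes first in memory.
The bytes are already most-significant first: 0x229B6329F467.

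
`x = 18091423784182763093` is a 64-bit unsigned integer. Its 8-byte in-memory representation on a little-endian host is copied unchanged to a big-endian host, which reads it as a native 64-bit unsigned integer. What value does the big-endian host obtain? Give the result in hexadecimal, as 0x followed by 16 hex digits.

18091423784182763093 in 64-bit hexadecimal is 0xFB11A61449444E55.
Stored little-endian, the bytes at ascending addresses are 55 4E 44 49 14 A6 11 FB.
Read back as big-endian, the last byte is least significant, giving 0x554E444914A611FB.

0x554E444914A611FB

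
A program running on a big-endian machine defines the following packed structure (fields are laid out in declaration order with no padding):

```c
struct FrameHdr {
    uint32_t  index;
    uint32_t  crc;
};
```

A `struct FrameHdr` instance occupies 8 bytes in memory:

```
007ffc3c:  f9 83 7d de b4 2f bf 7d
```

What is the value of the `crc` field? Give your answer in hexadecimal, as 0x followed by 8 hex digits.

0xB42FBF7D

`crc` follows `index` (4 bytes), so it starts at byte offset 4 and occupies 4 bytes.
Bytes at offsets 4..7: B4 2F BF 7D.
In big-endian order the high byte comes first in memory.
The bytes are already most-significant first: 0xB42FBF7D.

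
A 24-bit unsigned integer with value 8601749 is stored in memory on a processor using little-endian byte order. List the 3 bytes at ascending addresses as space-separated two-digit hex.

95 40 83

8601749 in hexadecimal, padded to 24 bits, is 0x834095.
Split into bytes (most-significant first): 83 40 95.
In little-endian order the low byte comes first in memory.
So at ascending addresses the bytes are 95 40 83.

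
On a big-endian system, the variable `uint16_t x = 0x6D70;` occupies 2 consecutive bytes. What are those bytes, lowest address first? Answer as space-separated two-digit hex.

Split into bytes (most-significant first): 6D 70.
Big-endian stores the most-significant byte at the lowest address.
So the memory order matches the most-significant-first order: 6D 70.

6D 70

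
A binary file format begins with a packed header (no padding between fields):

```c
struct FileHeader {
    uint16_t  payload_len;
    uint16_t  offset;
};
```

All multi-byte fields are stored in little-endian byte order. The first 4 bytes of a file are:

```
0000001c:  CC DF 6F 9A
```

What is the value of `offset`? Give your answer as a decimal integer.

39535

`offset` follows `payload_len` (2 bytes), so it starts at byte offset 2 and occupies 2 bytes.
Bytes at offsets 2..3: 6F 9A.
Little-endian: lowest address holds the least-significant byte.
Reassemble most-significant byte first: 9A 6F → 0x9A6F.
0x9A6F = 39535.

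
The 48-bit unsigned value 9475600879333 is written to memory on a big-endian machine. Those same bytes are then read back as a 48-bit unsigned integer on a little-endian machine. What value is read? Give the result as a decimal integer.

9475600879333 in 48-bit hexadecimal is 0x089E35D30EE5.
Stored big-endian, the bytes at ascending addresses are 08 9E 35 D3 0E E5.
Read back as little-endian, the first byte is least significant, giving 0xE50ED3359E08.
0xE50ED3359E08 = 251851835809288.

251851835809288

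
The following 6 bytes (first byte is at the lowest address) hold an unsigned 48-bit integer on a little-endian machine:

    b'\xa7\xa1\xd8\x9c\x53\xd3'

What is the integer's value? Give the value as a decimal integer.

232356067189159

In little-endian order the low byte comes first in memory.
Reassemble most-significant byte first: D3 53 9C D8 A1 A7 → 0xD3539CD8A1A7.
0xD3539CD8A1A7 = 232356067189159.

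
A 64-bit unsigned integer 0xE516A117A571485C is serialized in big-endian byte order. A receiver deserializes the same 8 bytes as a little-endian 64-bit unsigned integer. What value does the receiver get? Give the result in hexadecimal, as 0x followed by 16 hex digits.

0x5C4871A517A116E5

Stored big-endian, the bytes at ascending addresses are E5 16 A1 17 A5 71 48 5C.
Read back as little-endian, the first byte is least significant, giving 0x5C4871A517A116E5.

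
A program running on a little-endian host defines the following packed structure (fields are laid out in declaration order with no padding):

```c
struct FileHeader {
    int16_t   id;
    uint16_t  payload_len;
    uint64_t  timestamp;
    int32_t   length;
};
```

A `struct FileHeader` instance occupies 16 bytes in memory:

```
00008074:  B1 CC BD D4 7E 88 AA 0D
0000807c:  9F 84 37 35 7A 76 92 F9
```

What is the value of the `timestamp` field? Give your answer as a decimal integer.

`timestamp` follows `id` (2 B), `payload_len` (2 B), so it starts at offset 2 + 2 = 4 and occupies 8 bytes.
Bytes at offsets 4..11: 7E 88 AA 0D 9F 84 37 35.
Little-endian stores the least-significant byte at the lowest address.
Reassemble most-significant byte first: 35 37 84 9F 0D AA 88 7E → 0x3537849F0DAA887E.
0x3537849F0DAA887E = 3834679426393213054.

3834679426393213054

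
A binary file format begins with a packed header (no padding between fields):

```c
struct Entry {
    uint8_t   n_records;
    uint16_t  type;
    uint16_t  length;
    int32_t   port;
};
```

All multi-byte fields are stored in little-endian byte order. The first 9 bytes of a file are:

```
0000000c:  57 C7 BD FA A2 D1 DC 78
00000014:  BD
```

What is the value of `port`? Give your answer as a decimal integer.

`port` follows `n_records` (1 B), `type` (2 B), `length` (2 B), so it starts at offset 1 + 2 + 2 = 5 and occupies 4 bytes.
Bytes at offsets 5..8: D1 DC 78 BD.
Little-endian stores the least-significant byte at the lowest address.
Reassemble most-significant byte first: BD 78 DC D1 → 0xBD78DCD1.
Top bit is set, so as a signed 32-bit value this is 0xBD78DCD1 − 2^32 = -1116152623.

-1116152623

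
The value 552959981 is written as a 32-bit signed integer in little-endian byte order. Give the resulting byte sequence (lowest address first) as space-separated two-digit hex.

ED 7F F5 20

552959981 in hexadecimal, padded to 32 bits, is 0x20F57FED.
Split into bytes (most-significant first): 20 F5 7F ED.
In little-endian order the low byte comes first in memory.
So at ascending addresses the bytes are ED 7F F5 20.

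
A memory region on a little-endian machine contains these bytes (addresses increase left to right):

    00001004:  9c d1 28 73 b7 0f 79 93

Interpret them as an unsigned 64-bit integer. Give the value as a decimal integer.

10626542076342882716

In little-endian order the low byte comes first in memory.
Reassemble most-significant byte first: 93 79 0F B7 73 28 D1 9C → 0x93790FB77328D19C.
0x93790FB77328D19C = 10626542076342882716.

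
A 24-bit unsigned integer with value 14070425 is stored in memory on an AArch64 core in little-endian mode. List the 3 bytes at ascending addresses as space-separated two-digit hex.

14070425 in hexadecimal, padded to 24 bits, is 0xD6B299.
Split into bytes (most-significant first): D6 B2 99.
Little-endian: lowest address holds the least-significant byte.
So at ascending addresses the bytes are 99 B2 D6.

99 B2 D6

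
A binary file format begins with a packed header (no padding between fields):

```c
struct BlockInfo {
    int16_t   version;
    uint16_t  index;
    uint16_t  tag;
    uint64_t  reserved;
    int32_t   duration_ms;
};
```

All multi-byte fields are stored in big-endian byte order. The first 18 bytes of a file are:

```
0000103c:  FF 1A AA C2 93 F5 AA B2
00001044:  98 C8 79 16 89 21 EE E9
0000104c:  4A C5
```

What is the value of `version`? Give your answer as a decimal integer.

-230

`version` is the first field, at byte offset 0, occupying 2 bytes.
Bytes at offsets 0..1: FF 1A.
Big-endian: lowest address holds the most-significant byte.
The bytes are already most-significant first: 0xFF1A.
Top bit is set, so as a signed 16-bit value this is 0xFF1A − 2^16 = -230.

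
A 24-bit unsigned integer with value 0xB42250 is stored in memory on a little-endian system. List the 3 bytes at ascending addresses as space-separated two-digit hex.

50 22 B4

Split into bytes (most-significant first): B4 22 50.
In little-endian order the low byte comes first in memory.
So at ascending addresses the bytes are 50 22 B4.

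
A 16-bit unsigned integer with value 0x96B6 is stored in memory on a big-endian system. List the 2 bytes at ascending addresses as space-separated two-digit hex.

Split into bytes (most-significant first): 96 B6.
Big-endian: lowest address holds the most-significant byte.
So the memory order matches the most-significant-first order: 96 B6.

96 B6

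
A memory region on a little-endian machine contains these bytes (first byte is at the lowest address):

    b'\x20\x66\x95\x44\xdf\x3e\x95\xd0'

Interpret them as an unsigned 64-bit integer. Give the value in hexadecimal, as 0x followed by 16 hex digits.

0xD0953EDF44956620

Little-endian: lowest address holds the least-significant byte.
Reassemble most-significant byte first: D0 95 3E DF 44 95 66 20 → 0xD0953EDF44956620.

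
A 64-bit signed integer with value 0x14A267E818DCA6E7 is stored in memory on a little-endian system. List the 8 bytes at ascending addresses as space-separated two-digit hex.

Split into bytes (most-significant first): 14 A2 67 E8 18 DC A6 E7.
In little-endian order the low byte comes first in memory.
So at ascending addresses the bytes are E7 A6 DC 18 E8 67 A2 14.

E7 A6 DC 18 E8 67 A2 14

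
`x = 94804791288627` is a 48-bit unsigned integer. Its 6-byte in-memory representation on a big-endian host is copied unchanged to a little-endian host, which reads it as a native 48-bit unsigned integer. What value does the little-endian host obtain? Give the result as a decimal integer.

56504194775382

94804791288627 in 48-bit hexadecimal is 0x563975E86333.
Stored big-endian, the bytes at ascending addresses are 56 39 75 E8 63 33.
Read back as little-endian, the first byte is least significant, giving 0x3363E8753956.
0x3363E8753956 = 56504194775382.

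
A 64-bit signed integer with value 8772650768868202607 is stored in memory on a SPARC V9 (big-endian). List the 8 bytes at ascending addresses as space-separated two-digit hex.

8772650768868202607 in hexadecimal, padded to 64 bits, is 0x79BEB76510F2586F.
Split into bytes (most-significant first): 79 BE B7 65 10 F2 58 6F.
In big-endian order the high byte comes first in memory.
So the memory order matches the most-significant-first order: 79 BE B7 65 10 F2 58 6F.

79 BE B7 65 10 F2 58 6F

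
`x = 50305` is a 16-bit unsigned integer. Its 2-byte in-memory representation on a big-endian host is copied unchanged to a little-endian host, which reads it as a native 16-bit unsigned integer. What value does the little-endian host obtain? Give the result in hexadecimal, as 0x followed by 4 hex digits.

50305 in 16-bit hexadecimal is 0xC481.
Stored big-endian, the bytes at ascending addresses are C4 81.
Read back as little-endian, the first byte is least significant, giving 0x81C4.

0x81C4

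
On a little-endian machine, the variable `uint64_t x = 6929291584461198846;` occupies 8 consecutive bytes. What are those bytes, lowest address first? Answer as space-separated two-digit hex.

FE D5 E9 AC FB C9 29 60

6929291584461198846 in hexadecimal, padded to 64 bits, is 0x6029C9FBACE9D5FE.
Split into bytes (most-significant first): 60 29 C9 FB AC E9 D5 FE.
Little-endian stores the least-significant byte at the lowest address.
So at ascending addresses the bytes are FE D5 E9 AC FB C9 29 60.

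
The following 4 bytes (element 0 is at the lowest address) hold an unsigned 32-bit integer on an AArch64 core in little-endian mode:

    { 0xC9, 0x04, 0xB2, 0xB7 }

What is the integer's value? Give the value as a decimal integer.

3081897161

Little-endian: lowest address holds the least-significant byte.
Reassemble most-significant byte first: B7 B2 04 C9 → 0xB7B204C9.
0xB7B204C9 = 3081897161.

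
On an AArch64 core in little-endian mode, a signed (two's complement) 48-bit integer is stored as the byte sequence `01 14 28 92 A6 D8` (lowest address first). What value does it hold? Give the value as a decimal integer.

Little-endian: lowest address holds the least-significant byte.
Reassemble most-significant byte first: D8 A6 92 28 14 01 → 0xD8A692281401.
Top bit is set, so as a signed 48-bit value this is 0xD8A692281401 − 2^48 = -43265048439807.

-43265048439807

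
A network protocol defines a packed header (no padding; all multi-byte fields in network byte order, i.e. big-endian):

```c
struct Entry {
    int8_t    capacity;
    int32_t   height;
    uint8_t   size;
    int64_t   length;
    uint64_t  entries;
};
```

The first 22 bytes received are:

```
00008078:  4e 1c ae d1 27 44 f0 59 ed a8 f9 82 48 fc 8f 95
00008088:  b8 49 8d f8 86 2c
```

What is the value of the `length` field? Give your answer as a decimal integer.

-1127608921683244804

`length` follows `capacity` (1 B), `height` (4 B), `size` (1 B), so it starts at offset 1 + 4 + 1 = 6 and occupies 8 bytes.
Bytes at offsets 6..13: F0 59 ED A8 F9 82 48 FC.
Big-endian stores the most-significant byte at the lowest address.
The bytes are already most-significant first: 0xF059EDA8F98248FC.
Top bit is set, so as a signed 64-bit value this is 0xF059EDA8F98248FC − 2^64 = -1127608921683244804.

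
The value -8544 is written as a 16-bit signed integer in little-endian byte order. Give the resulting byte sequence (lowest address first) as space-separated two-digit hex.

Two's complement of -8544 in 16 bits: 8544 = 0x2160; invert → 0xDE9F; add 1 → 0xDEA0.
Split into bytes (most-significant first): DE A0.
Little-endian stores the least-significant byte at the lowest address.
So at ascending addresses the bytes are A0 DE.

A0 DE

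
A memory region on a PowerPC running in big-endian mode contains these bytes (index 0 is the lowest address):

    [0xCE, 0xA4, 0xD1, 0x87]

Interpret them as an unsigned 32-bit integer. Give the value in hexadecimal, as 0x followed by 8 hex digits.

0xCEA4D187

Big-endian: lowest address holds the most-significant byte.
The bytes are already most-significant first: 0xCEA4D187.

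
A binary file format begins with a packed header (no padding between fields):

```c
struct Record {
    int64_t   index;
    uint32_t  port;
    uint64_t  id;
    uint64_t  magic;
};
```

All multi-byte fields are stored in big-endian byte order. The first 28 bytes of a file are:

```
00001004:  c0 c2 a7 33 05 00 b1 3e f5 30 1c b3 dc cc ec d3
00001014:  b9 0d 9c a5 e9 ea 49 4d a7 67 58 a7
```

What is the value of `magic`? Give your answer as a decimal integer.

16855365153257380007

`magic` follows `index` (8 B), `port` (4 B), `id` (8 B), so it starts at offset 8 + 4 + 8 = 20 and occupies 8 bytes.
Bytes at offsets 20..27: E9 EA 49 4D A7 67 58 A7.
In big-endian order the high byte comes first in memory.
The bytes are already most-significant first: 0xE9EA494DA76758A7.
0xE9EA494DA76758A7 = 16855365153257380007.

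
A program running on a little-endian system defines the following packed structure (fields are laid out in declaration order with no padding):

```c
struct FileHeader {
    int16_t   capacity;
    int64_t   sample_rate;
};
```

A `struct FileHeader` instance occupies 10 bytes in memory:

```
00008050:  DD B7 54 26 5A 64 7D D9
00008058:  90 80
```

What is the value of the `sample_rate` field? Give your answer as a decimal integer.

-9182600507630672300

`sample_rate` follows `capacity` (2 bytes), so it starts at byte offset 2 and occupies 8 bytes.
Bytes at offsets 2..9: 54 26 5A 64 7D D9 90 80.
In little-endian order the low byte comes first in memory.
Reassemble most-significant byte first: 80 90 D9 7D 64 5A 26 54 → 0x8090D97D645A2654.
Top bit is set, so as a signed 64-bit value this is 0x8090D97D645A2654 − 2^64 = -9182600507630672300.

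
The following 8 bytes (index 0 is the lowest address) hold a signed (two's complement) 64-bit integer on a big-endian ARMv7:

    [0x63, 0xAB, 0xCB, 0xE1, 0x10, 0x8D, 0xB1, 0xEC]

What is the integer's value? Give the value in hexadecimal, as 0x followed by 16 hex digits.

Big-endian: lowest address holds the most-significant byte.
The bytes are already most-significant first: 0x63ABCBE1108DB1EC.

0x63ABCBE1108DB1EC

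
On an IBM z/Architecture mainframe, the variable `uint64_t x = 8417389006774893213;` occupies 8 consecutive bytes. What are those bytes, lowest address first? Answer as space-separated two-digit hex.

8417389006774893213 in hexadecimal, padded to 64 bits, is 0x74D092B455187A9D.
Split into bytes (most-significant first): 74 D0 92 B4 55 18 7A 9D.
Big-endian: lowest address holds the most-significant byte.
So the memory order matches the most-significant-first order: 74 D0 92 B4 55 18 7A 9D.

74 D0 92 B4 55 18 7A 9D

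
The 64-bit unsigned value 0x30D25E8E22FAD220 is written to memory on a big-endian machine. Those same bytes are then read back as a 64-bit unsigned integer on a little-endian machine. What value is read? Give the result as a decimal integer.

2365227780647342640

Stored big-endian, the bytes at ascending addresses are 30 D2 5E 8E 22 FA D2 20.
Read back as little-endian, the first byte is least significant, giving 0x20D2FA228E5ED230.
0x20D2FA228E5ED230 = 2365227780647342640.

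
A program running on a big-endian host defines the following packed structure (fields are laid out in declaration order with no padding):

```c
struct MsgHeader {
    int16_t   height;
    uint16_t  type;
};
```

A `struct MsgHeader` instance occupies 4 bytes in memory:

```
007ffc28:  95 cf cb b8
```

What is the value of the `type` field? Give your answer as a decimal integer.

52152

`type` follows `height` (2 bytes), so it starts at byte offset 2 and occupies 2 bytes.
Bytes at offsets 2..3: CB B8.
Big-endian stores the most-significant byte at the lowest address.
The bytes are already most-significant first: 0xCBB8.
0xCBB8 = 52152.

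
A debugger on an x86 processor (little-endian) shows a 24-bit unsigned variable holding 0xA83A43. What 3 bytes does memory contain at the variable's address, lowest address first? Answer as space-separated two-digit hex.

Split into bytes (most-significant first): A8 3A 43.
Little-endian: lowest address holds the least-significant byte.
So at ascending addresses the bytes are 43 3A A8.

43 3A A8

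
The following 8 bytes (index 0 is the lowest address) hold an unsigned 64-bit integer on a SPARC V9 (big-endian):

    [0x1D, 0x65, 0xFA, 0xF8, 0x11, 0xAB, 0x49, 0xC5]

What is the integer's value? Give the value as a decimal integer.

Big-endian stores the most-significant byte at the lowest address.
The bytes are already most-significant first: 0x1D65FAF811AB49C5.
0x1D65FAF811AB49C5 = 2118375143102958021.

2118375143102958021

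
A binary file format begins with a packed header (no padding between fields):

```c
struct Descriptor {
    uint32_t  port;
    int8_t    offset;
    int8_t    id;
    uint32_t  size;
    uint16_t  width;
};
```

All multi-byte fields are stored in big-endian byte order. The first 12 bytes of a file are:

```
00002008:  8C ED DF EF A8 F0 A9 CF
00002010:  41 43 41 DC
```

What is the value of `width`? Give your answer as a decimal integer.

16860

`width` follows `port` (4 B), `offset` (1 B), `id` (1 B), `size` (4 B), so it starts at offset 4 + 1 + 1 + 4 = 10 and occupies 2 bytes.
Bytes at offsets 10..11: 41 DC.
Big-endian: lowest address holds the most-significant byte.
The bytes are already most-significant first: 0x41DC.
0x41DC = 16860.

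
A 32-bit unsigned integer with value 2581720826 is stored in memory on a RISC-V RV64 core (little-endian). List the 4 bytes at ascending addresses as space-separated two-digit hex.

FA EE E1 99

2581720826 in hexadecimal, padded to 32 bits, is 0x99E1EEFA.
Split into bytes (most-significant first): 99 E1 EE FA.
Little-endian stores the least-significant byte at the lowest address.
So at ascending addresses the bytes are FA EE E1 99.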